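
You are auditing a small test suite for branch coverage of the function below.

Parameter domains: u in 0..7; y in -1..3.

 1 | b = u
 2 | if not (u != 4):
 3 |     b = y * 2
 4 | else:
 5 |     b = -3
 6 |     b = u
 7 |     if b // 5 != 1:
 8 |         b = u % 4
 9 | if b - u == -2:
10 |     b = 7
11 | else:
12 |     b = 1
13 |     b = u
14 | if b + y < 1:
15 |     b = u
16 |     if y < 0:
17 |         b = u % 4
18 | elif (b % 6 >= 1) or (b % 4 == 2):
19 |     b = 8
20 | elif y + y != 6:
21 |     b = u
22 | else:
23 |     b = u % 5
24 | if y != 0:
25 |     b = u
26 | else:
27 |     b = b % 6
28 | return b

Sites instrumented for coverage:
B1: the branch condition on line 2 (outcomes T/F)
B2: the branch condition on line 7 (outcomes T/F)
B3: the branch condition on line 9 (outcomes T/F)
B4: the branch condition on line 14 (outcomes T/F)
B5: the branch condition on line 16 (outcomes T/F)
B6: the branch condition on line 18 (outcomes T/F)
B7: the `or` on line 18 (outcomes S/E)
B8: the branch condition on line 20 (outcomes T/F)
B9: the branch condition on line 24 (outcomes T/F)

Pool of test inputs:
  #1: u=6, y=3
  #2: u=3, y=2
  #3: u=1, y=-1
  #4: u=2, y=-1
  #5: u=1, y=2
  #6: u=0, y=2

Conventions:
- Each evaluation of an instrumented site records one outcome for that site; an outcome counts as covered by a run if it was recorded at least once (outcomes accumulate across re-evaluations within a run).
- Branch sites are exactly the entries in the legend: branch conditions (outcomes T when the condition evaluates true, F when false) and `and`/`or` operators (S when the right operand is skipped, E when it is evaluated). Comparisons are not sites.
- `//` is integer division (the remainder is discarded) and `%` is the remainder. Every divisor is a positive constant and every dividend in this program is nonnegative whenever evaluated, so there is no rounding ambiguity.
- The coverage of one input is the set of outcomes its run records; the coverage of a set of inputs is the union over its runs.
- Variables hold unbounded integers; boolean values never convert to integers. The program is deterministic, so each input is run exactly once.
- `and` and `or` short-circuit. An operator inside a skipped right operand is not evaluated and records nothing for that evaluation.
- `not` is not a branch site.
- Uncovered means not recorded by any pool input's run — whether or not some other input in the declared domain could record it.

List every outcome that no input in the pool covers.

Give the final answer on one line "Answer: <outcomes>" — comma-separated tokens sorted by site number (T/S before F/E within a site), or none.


input #1, u=6, y=3: events B1->F, B2->F, B3->F, B4->F, B7->E, B6->T, B9->T; outcomes B1=F, B2=F, B3=F, B4=F, B6=T, B7=E, B9=T
input #2, u=3, y=2: events B1->F, B2->T, B3->F, B4->F, B7->S, B6->T, B9->T; outcomes B1=F, B2=T, B3=F, B4=F, B6=T, B7=S, B9=T
input #3, u=1, y=-1: events B1->F, B2->T, B3->F, B4->T, B5->T, B9->T; outcomes B1=F, B2=T, B3=F, B4=T, B5=T, B9=T
input #4, u=2, y=-1: events B1->F, B2->T, B3->F, B4->F, B7->S, B6->T, B9->T; outcomes B1=F, B2=T, B3=F, B4=F, B6=T, B7=S, B9=T
input #5, u=1, y=2: events B1->F, B2->T, B3->F, B4->F, B7->S, B6->T, B9->T; outcomes B1=F, B2=T, B3=F, B4=F, B6=T, B7=S, B9=T
input #6, u=0, y=2: events B1->F, B2->T, B3->F, B4->F, B7->E, B6->F, B8->T, B9->T; outcomes B1=F, B2=T, B3=F, B4=F, B6=F, B7=E, B8=T, B9=T
union over the pool: B1=F, B2=T, B2=F, B3=F, B4=T, B4=F, B5=T, B6=T, B6=F, B7=S, B7=E, B8=T, B9=T
uncovered (5 of 18): B1=T, B3=T, B5=F, B8=F, B9=F
Answer: B1=T, B3=T, B5=F, B8=F, B9=F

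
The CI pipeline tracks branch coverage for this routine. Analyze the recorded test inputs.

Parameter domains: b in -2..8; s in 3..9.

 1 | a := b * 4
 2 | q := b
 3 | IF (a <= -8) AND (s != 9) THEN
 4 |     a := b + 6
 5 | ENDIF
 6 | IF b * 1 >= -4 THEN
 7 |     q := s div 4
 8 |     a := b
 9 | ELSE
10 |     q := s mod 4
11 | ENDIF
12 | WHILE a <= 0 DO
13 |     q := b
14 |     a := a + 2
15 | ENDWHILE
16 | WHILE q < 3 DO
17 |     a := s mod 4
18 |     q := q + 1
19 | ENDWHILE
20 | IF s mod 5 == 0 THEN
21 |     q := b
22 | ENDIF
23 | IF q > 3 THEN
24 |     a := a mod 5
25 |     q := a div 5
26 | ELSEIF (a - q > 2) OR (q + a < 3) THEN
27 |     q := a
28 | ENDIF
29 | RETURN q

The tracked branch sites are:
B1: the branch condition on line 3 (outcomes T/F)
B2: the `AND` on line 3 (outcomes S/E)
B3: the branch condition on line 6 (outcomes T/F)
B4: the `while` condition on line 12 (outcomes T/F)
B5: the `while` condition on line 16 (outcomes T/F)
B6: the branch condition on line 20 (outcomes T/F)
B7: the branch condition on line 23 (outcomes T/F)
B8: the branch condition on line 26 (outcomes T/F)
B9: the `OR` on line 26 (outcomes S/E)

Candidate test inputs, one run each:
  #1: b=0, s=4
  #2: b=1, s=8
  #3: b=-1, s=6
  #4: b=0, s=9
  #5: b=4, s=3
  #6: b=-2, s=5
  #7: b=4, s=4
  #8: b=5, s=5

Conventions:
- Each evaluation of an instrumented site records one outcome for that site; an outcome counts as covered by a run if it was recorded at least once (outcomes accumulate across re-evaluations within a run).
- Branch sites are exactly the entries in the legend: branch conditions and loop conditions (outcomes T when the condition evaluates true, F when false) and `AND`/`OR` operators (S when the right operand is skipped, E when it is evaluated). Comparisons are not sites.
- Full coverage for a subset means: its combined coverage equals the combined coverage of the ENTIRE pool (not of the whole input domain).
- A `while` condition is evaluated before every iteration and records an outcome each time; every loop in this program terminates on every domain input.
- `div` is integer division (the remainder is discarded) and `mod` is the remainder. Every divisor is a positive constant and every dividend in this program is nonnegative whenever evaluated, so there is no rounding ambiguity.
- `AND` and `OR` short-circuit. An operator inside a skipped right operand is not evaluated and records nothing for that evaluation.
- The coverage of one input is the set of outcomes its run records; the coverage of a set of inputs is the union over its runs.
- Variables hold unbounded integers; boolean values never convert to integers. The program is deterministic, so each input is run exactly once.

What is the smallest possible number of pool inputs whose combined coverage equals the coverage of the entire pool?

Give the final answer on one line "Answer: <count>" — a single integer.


#1 (b=0, s=4) -> B2->S, B1->F, B3->T, B4->T, B4->F, B5->T, B5->T, B5->T, B5->F, B6->F, B7->F, B9->E, B8->F; covered: B1=F, B2=S, B3=T, B4=T, B4=F, B5=T, B5=F, B6=F, B7=F, B8=F, B9=E
#2 (b=1, s=8) -> B2->S, B1->F, B3->T, B4->F, B5->T, B5->F, B6->F, B7->F, B9->E, B8->F; covered: B1=F, B2=S, B3=T, B4=F, B5=T, B5=F, B6=F, B7=F, B8=F, B9=E
#3 (b=-1, s=6) -> B2->S, B1->F, B3->T, B4->T, B4->F, B5->T, B5->T, B5->T, B5->T, B5->F, B6->F, B7->F, B9->E, B8->F; covered: B1=F, B2=S, B3=T, B4=T, B4=F, B5=T, B5=F, B6=F, B7=F, B8=F, B9=E
#4 (b=0, s=9) -> B2->S, B1->F, B3->T, B4->T, B4->F, B5->T, B5->T, B5->T, B5->F, B6->F, B7->F, B9->E, B8->F; covered: B1=F, B2=S, B3=T, B4=T, B4=F, B5=T, B5=F, B6=F, B7=F, B8=F, B9=E
#5 (b=4, s=3) -> B2->S, B1->F, B3->T, B4->F, B5->T, B5->T, B5->T, B5->F, B6->F, B7->F, B9->E, B8->F; covered: B1=F, B2=S, B3=T, B4=F, B5=T, B5=F, B6=F, B7=F, B8=F, B9=E
#6 (b=-2, s=5) -> B2->E, B1->T, B3->T, B4->T, B4->T, B4->F, B5->T, B5->T, B5->T, B5->T, B5->T, B5->F, B6->T, B7->F, ...; covered: B1=T, B2=E, B3=T, B4=T, B4=F, B5=T, B5=F, B6=T, B7=F, B8=T, B9=S
#7 (b=4, s=4) -> B2->S, B1->F, B3->T, B4->F, B5->T, B5->T, B5->F, B6->F, B7->F, B9->E, B8->F; covered: B1=F, B2=S, B3=T, B4=F, B5=T, B5=F, B6=F, B7=F, B8=F, B9=E
#8 (b=5, s=5) -> B2->S, B1->F, B3->T, B4->F, B5->T, B5->T, B5->F, B6->T, B7->T; covered: B1=F, B2=S, B3=T, B4=F, B5=T, B5=F, B6=T, B7=T
pool-wide coverage (17 outcomes): B1=T, B1=F, B2=S, B2=E, B3=T, B4=T, B4=F, B5=T, B5=F, B6=T, B6=F, B7=T, B7=F, B8=T, B8=F, B9=S, B9=E
every size-1 subset falls short of the 17 outcomes (best: 11/17)
every size-2 subset falls short of the 17 outcomes (best: 16/17)
inputs {1, 6, 8} (size 3) cover everything; no size-3 subset with a lexicographically smaller index list covers all 17
Answer: 3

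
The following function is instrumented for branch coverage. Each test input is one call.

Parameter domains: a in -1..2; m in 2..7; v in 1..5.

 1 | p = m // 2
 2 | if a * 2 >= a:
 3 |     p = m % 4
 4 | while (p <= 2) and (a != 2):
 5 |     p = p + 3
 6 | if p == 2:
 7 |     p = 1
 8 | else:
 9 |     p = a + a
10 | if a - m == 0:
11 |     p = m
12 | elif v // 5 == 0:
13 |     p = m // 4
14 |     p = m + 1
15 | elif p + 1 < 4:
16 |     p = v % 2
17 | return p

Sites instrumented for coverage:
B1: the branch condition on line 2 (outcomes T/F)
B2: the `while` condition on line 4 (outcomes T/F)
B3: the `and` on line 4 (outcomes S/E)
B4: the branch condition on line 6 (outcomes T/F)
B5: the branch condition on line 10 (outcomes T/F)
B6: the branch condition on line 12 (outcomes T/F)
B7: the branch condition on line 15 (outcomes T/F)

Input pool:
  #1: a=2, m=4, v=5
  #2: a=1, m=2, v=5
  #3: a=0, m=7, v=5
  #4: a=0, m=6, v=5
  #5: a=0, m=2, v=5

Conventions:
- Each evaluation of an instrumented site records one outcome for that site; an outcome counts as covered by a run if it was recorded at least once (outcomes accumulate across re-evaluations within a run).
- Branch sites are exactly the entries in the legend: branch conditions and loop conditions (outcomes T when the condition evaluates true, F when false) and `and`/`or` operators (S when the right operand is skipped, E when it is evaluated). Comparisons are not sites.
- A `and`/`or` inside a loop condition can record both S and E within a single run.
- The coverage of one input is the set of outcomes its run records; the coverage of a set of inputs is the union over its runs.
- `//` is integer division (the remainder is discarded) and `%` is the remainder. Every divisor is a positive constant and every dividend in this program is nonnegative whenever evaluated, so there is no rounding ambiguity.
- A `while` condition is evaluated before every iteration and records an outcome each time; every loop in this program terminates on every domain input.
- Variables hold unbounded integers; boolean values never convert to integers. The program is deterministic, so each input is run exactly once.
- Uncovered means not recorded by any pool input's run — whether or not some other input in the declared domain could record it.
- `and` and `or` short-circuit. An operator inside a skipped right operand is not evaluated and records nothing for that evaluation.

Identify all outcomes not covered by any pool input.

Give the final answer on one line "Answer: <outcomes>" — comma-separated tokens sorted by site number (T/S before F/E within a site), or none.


#1 (a=2, m=4, v=5) -> B1->T, B3->E, B2->F, B4->F, B5->F, B6->F, B7->F; covered: B1=T, B2=F, B3=E, B4=F, B5=F, B6=F, B7=F
#2 (a=1, m=2, v=5) -> B1->T, B3->E, B2->T, B3->S, B2->F, B4->F, B5->F, B6->F, B7->T; covered: B1=T, B2=T, B2=F, B3=S, B3=E, B4=F, B5=F, B6=F, B7=T
#3 (a=0, m=7, v=5) -> B1->T, B3->S, B2->F, B4->F, B5->F, B6->F, B7->T; covered: B1=T, B2=F, B3=S, B4=F, B5=F, B6=F, B7=T
#4 (a=0, m=6, v=5) -> B1->T, B3->E, B2->T, B3->S, B2->F, B4->F, B5->F, B6->F, B7->T; covered: B1=T, B2=T, B2=F, B3=S, B3=E, B4=F, B5=F, B6=F, B7=T
#5 (a=0, m=2, v=5) -> B1->T, B3->E, B2->T, B3->S, B2->F, B4->F, B5->F, B6->F, B7->T; covered: B1=T, B2=T, B2=F, B3=S, B3=E, B4=F, B5=F, B6=F, B7=T
union over the pool: B1=T, B2=T, B2=F, B3=S, B3=E, B4=F, B5=F, B6=F, B7=T, B7=F
uncovered (4 of 14): B1=F, B4=T, B5=T, B6=T
Answer: B1=F, B4=T, B5=T, B6=T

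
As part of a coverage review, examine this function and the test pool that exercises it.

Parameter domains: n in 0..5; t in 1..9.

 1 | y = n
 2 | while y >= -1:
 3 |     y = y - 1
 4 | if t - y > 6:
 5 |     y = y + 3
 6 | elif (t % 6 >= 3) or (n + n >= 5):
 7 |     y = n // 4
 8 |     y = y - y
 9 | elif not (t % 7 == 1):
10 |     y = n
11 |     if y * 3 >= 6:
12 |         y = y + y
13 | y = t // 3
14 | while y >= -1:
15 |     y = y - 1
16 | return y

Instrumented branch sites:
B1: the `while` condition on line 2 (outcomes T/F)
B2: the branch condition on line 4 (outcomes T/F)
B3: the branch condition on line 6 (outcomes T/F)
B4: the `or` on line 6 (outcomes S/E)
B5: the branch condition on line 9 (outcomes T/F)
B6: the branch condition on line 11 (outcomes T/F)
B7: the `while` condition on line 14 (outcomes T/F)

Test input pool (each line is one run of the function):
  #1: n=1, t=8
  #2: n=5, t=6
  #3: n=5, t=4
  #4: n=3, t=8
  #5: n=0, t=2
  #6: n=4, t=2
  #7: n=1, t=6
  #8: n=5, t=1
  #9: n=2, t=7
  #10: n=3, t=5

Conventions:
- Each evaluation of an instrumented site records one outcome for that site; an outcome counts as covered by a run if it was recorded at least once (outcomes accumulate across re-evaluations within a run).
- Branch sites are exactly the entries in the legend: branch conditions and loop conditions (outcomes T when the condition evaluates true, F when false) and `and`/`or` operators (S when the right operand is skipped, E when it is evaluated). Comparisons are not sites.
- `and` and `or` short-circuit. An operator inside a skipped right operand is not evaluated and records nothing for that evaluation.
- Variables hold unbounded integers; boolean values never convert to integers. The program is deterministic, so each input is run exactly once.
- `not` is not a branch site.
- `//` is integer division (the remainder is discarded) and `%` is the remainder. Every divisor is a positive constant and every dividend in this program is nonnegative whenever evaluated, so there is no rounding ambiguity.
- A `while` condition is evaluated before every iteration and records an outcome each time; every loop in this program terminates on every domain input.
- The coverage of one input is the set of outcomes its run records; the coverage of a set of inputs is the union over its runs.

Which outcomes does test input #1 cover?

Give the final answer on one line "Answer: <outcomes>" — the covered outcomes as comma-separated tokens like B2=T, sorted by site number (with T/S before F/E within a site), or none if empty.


Simulating input #1 (n=1, t=8) step by step:
  B1->T, B1->T, B1->T, B1->F, B2->T, B7->T, B7->T, B7->T, B7->T, B7->F
deduplicating events, the covered set is: B1=T, B1=F, B2=T, B7=T, B7=F
Answer: B1=T, B1=F, B2=T, B7=T, B7=F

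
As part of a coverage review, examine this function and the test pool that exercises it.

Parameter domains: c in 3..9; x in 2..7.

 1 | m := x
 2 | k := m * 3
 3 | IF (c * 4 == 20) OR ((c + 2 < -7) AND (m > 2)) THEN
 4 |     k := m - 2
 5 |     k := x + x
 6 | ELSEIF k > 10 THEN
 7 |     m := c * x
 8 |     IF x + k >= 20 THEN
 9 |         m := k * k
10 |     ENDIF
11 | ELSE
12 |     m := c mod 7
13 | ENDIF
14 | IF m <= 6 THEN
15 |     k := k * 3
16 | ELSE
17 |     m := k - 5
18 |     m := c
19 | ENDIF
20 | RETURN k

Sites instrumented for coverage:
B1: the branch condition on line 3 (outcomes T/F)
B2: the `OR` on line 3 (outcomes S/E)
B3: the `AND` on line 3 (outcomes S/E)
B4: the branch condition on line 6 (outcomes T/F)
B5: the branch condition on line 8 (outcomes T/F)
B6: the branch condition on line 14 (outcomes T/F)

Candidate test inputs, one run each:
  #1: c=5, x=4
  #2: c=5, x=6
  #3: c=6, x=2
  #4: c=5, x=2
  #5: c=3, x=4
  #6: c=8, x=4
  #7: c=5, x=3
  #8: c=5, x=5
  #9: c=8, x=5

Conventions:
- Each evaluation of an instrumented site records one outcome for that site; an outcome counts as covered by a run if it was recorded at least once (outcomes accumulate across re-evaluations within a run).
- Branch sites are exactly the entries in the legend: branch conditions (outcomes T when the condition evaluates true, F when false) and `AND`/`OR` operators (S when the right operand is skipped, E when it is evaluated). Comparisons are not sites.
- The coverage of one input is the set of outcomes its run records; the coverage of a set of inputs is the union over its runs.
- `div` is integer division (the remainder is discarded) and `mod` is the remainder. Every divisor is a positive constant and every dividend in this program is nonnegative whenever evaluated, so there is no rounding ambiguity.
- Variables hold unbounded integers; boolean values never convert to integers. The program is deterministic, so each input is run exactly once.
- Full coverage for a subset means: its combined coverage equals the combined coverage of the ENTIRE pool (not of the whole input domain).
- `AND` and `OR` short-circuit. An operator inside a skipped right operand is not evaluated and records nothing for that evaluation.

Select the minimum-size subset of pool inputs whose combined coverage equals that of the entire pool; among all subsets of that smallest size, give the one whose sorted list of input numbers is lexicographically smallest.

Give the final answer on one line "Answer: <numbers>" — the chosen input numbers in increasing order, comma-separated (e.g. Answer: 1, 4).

#1 (c=5, x=4) -> covered: B1=T, B2=S, B6=T
#2 (c=5, x=6) -> covered: B1=T, B2=S, B6=T
#3 (c=6, x=2) -> covered: B1=F, B2=E, B3=S, B4=F, B6=T
#4 (c=5, x=2) -> covered: B1=T, B2=S, B6=T
#5 (c=3, x=4) -> covered: B1=F, B2=E, B3=S, B4=T, B5=F, B6=F
#6 (c=8, x=4) -> covered: B1=F, B2=E, B3=S, B4=T, B5=F, B6=F
#7 (c=5, x=3) -> covered: B1=T, B2=S, B6=T
#8 (c=5, x=5) -> covered: B1=T, B2=S, B6=T
#9 (c=8, x=5) -> covered: B1=F, B2=E, B3=S, B4=T, B5=T, B6=F
union over all inputs: B1=T, B1=F, B2=S, B2=E, B3=S, B4=T, B4=F, B5=T, B5=F, B6=T, B6=F (11 outcomes)
every size-1 subset falls short of the 11 outcomes (best: 6/11)
every size-2 subset falls short of the 11 outcomes (best: 9/11)
every size-3 subset falls short of the 11 outcomes (best: 10/11)
the canonical winner is {1, 3, 5, 9}: size 4, full 11-outcome coverage, earliest index list among size-4 covers

Answer: 1, 3, 5, 9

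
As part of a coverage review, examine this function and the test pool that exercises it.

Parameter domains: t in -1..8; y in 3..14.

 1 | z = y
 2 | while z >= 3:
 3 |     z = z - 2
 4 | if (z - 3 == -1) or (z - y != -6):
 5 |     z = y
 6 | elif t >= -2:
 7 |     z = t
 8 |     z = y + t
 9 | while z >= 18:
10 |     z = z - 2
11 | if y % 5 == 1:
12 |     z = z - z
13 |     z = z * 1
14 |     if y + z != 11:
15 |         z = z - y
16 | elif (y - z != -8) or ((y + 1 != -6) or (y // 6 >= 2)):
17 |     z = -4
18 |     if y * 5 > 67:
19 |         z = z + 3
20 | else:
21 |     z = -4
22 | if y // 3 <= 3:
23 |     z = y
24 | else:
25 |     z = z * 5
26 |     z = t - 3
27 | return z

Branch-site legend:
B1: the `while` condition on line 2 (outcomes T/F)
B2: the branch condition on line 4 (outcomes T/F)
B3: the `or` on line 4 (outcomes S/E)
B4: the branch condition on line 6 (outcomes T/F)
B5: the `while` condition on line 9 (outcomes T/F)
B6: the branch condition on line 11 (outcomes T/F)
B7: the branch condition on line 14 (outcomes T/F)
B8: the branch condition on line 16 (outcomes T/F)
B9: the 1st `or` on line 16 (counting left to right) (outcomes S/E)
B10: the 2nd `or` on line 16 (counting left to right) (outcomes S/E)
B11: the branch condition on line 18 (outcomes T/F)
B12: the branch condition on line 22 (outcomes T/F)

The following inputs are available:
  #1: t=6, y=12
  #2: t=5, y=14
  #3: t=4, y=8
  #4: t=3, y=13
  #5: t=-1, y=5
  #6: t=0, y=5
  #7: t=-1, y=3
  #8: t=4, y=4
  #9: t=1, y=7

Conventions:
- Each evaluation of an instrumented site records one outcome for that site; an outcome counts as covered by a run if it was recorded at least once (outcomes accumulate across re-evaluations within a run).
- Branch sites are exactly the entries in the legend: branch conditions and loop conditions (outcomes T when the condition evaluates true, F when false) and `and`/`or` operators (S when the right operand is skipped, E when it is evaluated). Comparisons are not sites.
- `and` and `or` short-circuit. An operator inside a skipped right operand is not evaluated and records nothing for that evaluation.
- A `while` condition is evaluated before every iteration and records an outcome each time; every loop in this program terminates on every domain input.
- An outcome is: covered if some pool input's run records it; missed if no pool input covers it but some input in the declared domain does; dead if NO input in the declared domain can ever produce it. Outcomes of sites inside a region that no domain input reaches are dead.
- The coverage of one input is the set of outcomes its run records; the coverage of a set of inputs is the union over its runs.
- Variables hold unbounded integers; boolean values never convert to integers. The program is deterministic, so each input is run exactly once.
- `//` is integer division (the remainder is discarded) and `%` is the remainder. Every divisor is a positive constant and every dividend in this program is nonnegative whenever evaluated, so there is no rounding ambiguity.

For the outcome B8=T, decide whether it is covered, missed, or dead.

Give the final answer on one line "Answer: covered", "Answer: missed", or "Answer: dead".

B8=T is recorded by pool input(s) 1, 2, 3, 4, 5, 6, 7, 8, 9 -> covered

Answer: covered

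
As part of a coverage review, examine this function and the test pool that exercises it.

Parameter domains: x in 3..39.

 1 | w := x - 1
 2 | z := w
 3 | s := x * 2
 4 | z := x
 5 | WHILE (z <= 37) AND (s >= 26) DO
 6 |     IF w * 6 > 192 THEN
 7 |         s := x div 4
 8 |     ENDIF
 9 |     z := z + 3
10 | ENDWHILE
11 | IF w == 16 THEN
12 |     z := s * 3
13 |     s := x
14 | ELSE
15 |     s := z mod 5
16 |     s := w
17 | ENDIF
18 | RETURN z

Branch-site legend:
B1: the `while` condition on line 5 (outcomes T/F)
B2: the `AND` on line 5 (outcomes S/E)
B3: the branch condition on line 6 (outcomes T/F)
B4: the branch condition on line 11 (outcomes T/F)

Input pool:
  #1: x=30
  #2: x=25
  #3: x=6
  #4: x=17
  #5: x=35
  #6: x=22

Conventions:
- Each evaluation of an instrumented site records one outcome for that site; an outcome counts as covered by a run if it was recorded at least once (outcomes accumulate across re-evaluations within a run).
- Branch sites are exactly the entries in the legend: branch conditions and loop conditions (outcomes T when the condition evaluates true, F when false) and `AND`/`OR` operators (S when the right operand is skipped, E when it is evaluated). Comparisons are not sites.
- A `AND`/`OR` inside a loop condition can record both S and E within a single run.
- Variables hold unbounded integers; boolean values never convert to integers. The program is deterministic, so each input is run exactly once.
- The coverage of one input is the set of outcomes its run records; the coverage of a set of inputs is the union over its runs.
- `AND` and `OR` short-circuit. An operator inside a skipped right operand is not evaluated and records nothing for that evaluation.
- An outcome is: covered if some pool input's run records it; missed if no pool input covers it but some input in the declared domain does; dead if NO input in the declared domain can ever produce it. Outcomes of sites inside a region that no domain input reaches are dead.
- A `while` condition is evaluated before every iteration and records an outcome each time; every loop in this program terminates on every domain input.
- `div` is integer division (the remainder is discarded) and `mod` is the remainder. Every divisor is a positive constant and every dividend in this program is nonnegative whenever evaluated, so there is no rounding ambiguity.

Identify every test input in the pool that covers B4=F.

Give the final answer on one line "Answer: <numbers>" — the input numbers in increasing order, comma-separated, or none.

input #1 (x=30): produces B4=F
input #2 (x=25): produces B4=F
input #3 (x=6): produces B4=F
input #4 (x=17): does not produce B4=F
input #5 (x=35): produces B4=F
input #6 (x=22): produces B4=F

Answer: 1, 2, 3, 5, 6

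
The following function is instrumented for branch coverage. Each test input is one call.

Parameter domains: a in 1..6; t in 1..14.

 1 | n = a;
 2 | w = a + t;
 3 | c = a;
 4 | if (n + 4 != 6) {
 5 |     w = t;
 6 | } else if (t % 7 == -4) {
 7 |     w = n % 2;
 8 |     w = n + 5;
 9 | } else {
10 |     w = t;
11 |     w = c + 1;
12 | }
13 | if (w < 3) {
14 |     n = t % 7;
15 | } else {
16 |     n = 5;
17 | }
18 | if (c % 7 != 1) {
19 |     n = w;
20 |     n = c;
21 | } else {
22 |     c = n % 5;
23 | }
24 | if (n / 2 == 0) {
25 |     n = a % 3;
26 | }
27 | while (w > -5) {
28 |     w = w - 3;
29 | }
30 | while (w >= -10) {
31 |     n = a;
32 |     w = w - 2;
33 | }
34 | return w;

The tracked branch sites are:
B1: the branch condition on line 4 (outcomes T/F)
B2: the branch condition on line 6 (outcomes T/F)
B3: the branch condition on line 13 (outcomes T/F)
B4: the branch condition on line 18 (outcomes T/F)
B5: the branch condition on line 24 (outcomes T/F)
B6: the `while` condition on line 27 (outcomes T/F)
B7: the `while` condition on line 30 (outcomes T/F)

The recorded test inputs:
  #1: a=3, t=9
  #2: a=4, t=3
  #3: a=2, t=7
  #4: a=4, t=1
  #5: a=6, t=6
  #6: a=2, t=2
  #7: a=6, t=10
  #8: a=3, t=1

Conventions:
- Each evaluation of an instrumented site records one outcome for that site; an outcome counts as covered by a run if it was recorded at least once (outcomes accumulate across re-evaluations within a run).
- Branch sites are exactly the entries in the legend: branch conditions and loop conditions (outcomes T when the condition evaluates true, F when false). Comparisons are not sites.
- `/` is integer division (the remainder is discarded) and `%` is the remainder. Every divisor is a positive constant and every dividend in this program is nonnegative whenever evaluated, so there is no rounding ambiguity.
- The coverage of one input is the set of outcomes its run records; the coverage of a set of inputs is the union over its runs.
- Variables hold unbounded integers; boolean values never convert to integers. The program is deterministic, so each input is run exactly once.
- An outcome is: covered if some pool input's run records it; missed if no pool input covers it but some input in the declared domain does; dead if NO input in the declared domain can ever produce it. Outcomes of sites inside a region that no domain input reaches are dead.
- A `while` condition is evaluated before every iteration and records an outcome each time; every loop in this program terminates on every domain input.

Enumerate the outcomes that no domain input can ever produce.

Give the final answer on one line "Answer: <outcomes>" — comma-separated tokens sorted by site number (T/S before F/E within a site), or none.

exhaustive pass over the 84-input domain:
  B2=T: no domain input ever produces it -> dead
  reachable outcomes have witnesses, e.g. B1=T (e.g. a=1, t=1), B1=F (e.g. a=2, t=1), B2=F (e.g. a=2, t=1), B3=T (e.g. a=1, t=1)

Answer: B2=T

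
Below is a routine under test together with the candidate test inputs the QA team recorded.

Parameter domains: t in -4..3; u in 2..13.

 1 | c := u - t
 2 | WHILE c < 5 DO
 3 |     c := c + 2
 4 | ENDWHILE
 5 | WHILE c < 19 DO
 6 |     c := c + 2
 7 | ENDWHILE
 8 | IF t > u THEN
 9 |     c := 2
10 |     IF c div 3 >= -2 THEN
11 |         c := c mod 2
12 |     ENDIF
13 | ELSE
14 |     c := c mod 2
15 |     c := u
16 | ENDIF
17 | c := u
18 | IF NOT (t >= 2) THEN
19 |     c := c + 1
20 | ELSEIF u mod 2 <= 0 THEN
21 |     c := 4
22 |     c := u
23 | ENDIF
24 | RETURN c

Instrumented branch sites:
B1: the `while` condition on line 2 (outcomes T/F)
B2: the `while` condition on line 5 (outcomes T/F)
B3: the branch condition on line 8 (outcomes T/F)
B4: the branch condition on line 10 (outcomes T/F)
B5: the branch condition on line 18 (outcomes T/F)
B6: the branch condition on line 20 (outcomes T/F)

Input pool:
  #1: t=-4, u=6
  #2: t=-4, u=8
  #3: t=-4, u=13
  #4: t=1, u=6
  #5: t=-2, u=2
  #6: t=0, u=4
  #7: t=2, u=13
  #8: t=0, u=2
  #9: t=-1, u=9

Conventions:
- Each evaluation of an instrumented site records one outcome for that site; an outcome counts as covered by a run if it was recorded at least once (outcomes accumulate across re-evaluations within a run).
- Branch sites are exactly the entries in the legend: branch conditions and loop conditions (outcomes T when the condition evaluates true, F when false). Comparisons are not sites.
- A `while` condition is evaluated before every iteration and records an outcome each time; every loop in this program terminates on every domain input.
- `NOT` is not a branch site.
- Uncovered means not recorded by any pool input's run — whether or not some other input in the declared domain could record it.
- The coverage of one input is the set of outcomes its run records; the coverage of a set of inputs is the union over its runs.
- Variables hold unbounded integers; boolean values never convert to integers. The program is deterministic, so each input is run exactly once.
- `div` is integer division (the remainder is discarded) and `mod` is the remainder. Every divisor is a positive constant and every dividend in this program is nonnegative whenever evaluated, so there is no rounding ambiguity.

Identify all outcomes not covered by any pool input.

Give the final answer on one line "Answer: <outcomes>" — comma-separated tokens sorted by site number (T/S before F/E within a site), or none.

run #1 (t=-4, u=6) runs B1->F, B2->T, B2->T, B2->T, B2->T, B2->T, B2->F, B3->F, B5->T; records B1=F, B2=T, B2=F, B3=F, B5=T
run #2 (t=-4, u=8) runs B1->F, B2->T, B2->T, B2->T, B2->T, B2->F, B3->F, B5->T; records B1=F, B2=T, B2=F, B3=F, B5=T
run #3 (t=-4, u=13) runs B1->F, B2->T, B2->F, B3->F, B5->T; records B1=F, B2=T, B2=F, B3=F, B5=T
run #4 (t=1, u=6) runs B1->F, B2->T, B2->T, B2->T, B2->T, B2->T, B2->T, B2->T, B2->F, B3->F, B5->T; records B1=F, B2=T, B2=F, B3=F, B5=T
run #5 (t=-2, u=2) runs B1->T, B1->F, B2->T, B2->T, B2->T, B2->T, B2->T, B2->T, B2->T, B2->F, B3->F, B5->T; records B1=T, B1=F, B2=T, B2=F, B3=F, B5=T
run #6 (t=0, u=4) runs B1->T, B1->F, B2->T, B2->T, B2->T, B2->T, B2->T, B2->T, B2->T, B2->F, B3->F, B5->T; records B1=T, B1=F, B2=T, B2=F, B3=F, B5=T
run #7 (t=2, u=13) runs B1->F, B2->T, B2->T, B2->T, B2->T, B2->F, B3->F, B5->F, B6->F; records B1=F, B2=T, B2=F, B3=F, B5=F, B6=F
run #8 (t=0, u=2) runs B1->T, B1->T, B1->F, B2->T, B2->T, B2->T, B2->T, B2->T, B2->T, B2->T, B2->F, B3->F, B5->T; records B1=T, B1=F, B2=T, B2=F, B3=F, B5=T
run #9 (t=-1, u=9) runs B1->F, B2->T, B2->T, B2->T, B2->T, B2->T, B2->F, B3->F, B5->T; records B1=F, B2=T, B2=F, B3=F, B5=T
union over the pool: B1=T, B1=F, B2=T, B2=F, B3=F, B5=T, B5=F, B6=F
uncovered (4 of 12): B3=T, B4=T, B4=F, B6=T

Answer: B3=T, B4=T, B4=F, B6=T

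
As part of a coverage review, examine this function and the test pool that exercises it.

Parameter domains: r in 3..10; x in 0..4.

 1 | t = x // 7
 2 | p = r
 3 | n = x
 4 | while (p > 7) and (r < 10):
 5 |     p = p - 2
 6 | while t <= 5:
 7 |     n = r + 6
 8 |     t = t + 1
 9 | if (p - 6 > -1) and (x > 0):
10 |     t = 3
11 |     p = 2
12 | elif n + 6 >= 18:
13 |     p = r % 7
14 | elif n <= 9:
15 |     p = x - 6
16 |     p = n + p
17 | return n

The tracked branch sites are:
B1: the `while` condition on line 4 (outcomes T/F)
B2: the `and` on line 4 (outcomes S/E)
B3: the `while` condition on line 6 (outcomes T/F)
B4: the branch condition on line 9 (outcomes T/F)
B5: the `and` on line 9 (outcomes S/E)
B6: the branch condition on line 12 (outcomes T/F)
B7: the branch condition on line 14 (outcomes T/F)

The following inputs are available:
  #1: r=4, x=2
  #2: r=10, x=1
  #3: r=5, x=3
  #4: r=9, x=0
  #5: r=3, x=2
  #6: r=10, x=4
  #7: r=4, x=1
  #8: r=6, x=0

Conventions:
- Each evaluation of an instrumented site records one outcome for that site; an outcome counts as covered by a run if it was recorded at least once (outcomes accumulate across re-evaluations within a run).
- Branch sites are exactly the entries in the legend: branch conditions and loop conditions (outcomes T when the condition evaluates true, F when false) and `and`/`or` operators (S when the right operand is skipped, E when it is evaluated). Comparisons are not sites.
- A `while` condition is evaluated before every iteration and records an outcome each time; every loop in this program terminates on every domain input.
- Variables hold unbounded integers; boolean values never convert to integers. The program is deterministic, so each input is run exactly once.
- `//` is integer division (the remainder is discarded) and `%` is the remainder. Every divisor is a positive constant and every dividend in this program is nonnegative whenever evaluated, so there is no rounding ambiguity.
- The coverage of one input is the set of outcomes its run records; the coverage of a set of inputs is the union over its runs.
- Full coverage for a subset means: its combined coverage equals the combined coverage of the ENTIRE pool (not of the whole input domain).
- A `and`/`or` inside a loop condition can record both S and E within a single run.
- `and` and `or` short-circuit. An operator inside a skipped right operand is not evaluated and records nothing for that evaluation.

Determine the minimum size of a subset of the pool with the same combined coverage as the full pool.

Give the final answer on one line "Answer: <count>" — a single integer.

test 1 (r=4, x=2) fires B2->S, B1->F, B3->T, B3->T, B3->T, B3->T, B3->T, B3->T, B3->F, B5->S, B4->F, B6->F, B7->F; hits B1=F, B2=S, B3=T, B3=F, B4=F, B5=S, B6=F, B7=F
test 2 (r=10, x=1) fires B2->E, B1->F, B3->T, B3->T, B3->T, B3->T, B3->T, B3->T, B3->F, B5->E, B4->T; hits B1=F, B2=E, B3=T, B3=F, B4=T, B5=E
test 3 (r=5, x=3) fires B2->S, B1->F, B3->T, B3->T, B3->T, B3->T, B3->T, B3->T, B3->F, B5->S, B4->F, B6->F, B7->F; hits B1=F, B2=S, B3=T, B3=F, B4=F, B5=S, B6=F, B7=F
test 4 (r=9, x=0) fires B2->E, B1->T, B2->S, B1->F, B3->T, B3->T, B3->T, B3->T, B3->T, B3->T, B3->F, B5->E, B4->F, B6->T; hits B1=T, B1=F, B2=S, B2=E, B3=T, B3=F, B4=F, B5=E, B6=T
test 5 (r=3, x=2) fires B2->S, B1->F, B3->T, B3->T, B3->T, B3->T, B3->T, B3->T, B3->F, B5->S, B4->F, B6->F, B7->T; hits B1=F, B2=S, B3=T, B3=F, B4=F, B5=S, B6=F, B7=T
test 6 (r=10, x=4) fires B2->E, B1->F, B3->T, B3->T, B3->T, B3->T, B3->T, B3->T, B3->F, B5->E, B4->T; hits B1=F, B2=E, B3=T, B3=F, B4=T, B5=E
test 7 (r=4, x=1) fires B2->S, B1->F, B3->T, B3->T, B3->T, B3->T, B3->T, B3->T, B3->F, B5->S, B4->F, B6->F, B7->F; hits B1=F, B2=S, B3=T, B3=F, B4=F, B5=S, B6=F, B7=F
test 8 (r=6, x=0) fires B2->S, B1->F, B3->T, B3->T, B3->T, B3->T, B3->T, B3->T, B3->F, B5->E, B4->F, B6->T; hits B1=F, B2=S, B3=T, B3=F, B4=F, B5=E, B6=T
the full pool covers 14 outcomes: B1=T, B1=F, B2=S, B2=E, B3=T, B3=F, B4=T, B4=F, B5=S, B5=E, B6=T, B6=F, B7=T, B7=F
size 1 is not enough: best union over all size-1 subsets is 9/14
size 2 is not enough: best union over all size-2 subsets is 12/14
size 3 is not enough: best union over all size-3 subsets is 13/14
inputs {1, 2, 4, 5} (size 4) cover everything; no size-4 subset with a lexicographically smaller index list covers all 14

Answer: 4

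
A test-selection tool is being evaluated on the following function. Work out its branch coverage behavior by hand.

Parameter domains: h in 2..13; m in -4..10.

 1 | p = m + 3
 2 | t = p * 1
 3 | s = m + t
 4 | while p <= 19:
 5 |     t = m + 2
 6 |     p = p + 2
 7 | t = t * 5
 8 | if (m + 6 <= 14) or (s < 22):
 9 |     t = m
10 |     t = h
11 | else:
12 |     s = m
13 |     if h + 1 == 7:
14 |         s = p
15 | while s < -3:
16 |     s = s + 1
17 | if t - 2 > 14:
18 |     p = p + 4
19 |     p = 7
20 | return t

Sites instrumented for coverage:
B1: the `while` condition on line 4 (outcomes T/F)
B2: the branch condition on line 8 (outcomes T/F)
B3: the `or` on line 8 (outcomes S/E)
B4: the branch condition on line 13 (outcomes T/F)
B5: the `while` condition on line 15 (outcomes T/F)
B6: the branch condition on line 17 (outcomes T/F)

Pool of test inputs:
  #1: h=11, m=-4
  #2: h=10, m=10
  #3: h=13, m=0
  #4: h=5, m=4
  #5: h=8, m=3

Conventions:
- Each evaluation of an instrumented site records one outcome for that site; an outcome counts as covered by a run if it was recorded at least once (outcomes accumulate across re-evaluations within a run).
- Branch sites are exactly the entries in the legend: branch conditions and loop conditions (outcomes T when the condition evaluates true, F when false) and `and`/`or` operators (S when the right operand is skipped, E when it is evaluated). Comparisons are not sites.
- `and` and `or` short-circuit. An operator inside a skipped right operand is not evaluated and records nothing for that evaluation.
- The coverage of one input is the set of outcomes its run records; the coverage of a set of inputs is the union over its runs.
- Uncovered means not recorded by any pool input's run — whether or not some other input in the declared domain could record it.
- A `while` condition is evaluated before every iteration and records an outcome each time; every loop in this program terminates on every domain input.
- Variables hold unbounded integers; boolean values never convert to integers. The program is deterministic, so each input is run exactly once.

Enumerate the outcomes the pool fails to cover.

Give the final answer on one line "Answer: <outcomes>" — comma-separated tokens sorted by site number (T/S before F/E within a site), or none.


run #1 (h=11, m=-4) runs B1->T, B1->T, B1->T, B1->T, B1->T, B1->T, B1->T, B1->T, B1->T, B1->T, B1->T, B1->F, B3->S, B2->T, ...; records B1=T, B1=F, B2=T, B3=S, B5=T, B5=F, B6=F
run #2 (h=10, m=10) runs B1->T, B1->T, B1->T, B1->T, B1->F, B3->E, B2->F, B4->F, B5->F, B6->T; records B1=T, B1=F, B2=F, B3=E, B4=F, B5=F, B6=T
run #3 (h=13, m=0) runs B1->T, B1->T, B1->T, B1->T, B1->T, B1->T, B1->T, B1->T, B1->T, B1->F, B3->S, B2->T, B5->F, B6->F; records B1=T, B1=F, B2=T, B3=S, B5=F, B6=F
run #4 (h=5, m=4) runs B1->T, B1->T, B1->T, B1->T, B1->T, B1->T, B1->T, B1->F, B3->S, B2->T, B5->F, B6->F; records B1=T, B1=F, B2=T, B3=S, B5=F, B6=F
run #5 (h=8, m=3) runs B1->T, B1->T, B1->T, B1->T, B1->T, B1->T, B1->T, B1->F, B3->S, B2->T, B5->F, B6->F; records B1=T, B1=F, B2=T, B3=S, B5=F, B6=F
union over the pool: B1=T, B1=F, B2=T, B2=F, B3=S, B3=E, B4=F, B5=T, B5=F, B6=T, B6=F
uncovered (1 of 12): B4=T
Answer: B4=T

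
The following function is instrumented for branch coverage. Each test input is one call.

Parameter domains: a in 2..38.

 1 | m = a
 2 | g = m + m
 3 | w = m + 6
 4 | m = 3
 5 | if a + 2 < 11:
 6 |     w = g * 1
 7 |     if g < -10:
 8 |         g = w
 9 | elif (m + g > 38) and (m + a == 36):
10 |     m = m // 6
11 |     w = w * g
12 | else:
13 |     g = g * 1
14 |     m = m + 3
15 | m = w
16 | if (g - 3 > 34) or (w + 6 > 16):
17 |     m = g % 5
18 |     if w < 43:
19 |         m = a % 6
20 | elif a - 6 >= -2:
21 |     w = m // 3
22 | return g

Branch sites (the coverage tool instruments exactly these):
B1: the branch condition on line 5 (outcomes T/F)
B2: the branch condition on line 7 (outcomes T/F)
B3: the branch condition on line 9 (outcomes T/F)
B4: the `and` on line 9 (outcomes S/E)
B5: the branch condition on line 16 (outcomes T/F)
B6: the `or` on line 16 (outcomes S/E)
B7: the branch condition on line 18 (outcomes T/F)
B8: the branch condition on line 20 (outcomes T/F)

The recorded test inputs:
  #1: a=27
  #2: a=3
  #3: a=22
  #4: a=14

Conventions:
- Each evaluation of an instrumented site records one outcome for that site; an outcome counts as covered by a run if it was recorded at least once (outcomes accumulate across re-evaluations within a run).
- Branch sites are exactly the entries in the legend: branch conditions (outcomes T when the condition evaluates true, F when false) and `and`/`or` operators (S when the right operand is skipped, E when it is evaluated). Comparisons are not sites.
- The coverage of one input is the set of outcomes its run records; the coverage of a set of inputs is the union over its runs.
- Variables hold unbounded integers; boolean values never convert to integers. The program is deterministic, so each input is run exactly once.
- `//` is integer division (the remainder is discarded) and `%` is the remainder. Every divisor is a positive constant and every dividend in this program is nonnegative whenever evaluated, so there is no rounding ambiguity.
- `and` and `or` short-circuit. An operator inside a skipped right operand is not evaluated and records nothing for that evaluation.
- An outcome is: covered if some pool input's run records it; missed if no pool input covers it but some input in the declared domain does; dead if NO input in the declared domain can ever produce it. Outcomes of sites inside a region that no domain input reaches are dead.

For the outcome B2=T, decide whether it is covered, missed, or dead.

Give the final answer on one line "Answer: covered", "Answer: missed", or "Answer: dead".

no pool input records B2=T
checking all 37 inputs in the declared domain: B2=T is never recorded -> dead

Answer: dead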